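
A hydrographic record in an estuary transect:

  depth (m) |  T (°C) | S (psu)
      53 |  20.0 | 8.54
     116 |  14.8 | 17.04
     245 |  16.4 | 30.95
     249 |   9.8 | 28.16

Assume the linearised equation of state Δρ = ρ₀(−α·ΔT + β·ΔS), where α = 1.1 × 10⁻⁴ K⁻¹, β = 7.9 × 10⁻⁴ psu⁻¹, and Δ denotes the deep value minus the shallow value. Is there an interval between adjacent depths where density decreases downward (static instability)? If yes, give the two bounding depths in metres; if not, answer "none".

Evaluate Δρ/ρ₀ = −αΔT + βΔS across each adjacent pair:
  53–116 m: −αΔT+βΔS = −(1.1 × 10⁻⁴)(-5.2)+(7.9 × 10⁻⁴)(+8.50) = 7.3 × 10⁻³ → stable
  116–245 m: −αΔT+βΔS = −(1.1 × 10⁻⁴)(+1.6)+(7.9 × 10⁻⁴)(+13.91) = 0.011 → stable
  245–249 m: −αΔT+βΔS = −(1.1 × 10⁻⁴)(-6.6)+(7.9 × 10⁻⁴)(-2.79) = -1.5 × 10⁻³ → UNSTABLE
The 245–249 m interval has Δρ < 0: lighter water underlies denser water.

245–249 m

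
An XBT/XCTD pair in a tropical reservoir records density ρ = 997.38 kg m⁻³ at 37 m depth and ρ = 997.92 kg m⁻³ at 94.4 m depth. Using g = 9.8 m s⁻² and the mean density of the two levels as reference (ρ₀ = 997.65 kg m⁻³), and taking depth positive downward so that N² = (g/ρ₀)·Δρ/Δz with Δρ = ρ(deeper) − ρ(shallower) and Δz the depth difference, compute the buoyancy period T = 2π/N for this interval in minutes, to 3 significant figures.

Δρ = 997.92 − 997.38 = 0.54 kg m⁻³ over Δz = 94.4 − 37 = 57.4 m.
N² = (9.8/997.65) × (0.54/57.4) = 9.2412 × 10⁻⁵ s⁻².
N = √(9.2412 × 10⁻⁵) = 9.6131 × 10⁻³ rad s⁻¹, so T = 2π/N = 653.61 s = 10.893 min ≈ 10.9 min.

10.9 min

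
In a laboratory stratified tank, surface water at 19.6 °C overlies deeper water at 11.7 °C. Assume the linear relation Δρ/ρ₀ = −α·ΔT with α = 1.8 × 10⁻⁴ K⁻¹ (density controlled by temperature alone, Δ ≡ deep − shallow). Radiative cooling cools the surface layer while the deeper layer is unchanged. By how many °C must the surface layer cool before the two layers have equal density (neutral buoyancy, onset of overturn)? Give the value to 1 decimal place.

With temperature the only control, equal density requires T_surf′ = T_deep.
T_surf′ = 11.7 °C.
Cooling required: 19.6 − 11.7 = 7.9 °C.

7.9 °C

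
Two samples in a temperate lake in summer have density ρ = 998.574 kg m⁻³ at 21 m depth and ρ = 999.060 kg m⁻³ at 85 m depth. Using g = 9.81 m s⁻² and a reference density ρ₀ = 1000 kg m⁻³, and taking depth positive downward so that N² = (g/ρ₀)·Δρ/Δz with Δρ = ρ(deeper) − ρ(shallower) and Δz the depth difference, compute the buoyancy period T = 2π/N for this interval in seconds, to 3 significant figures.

728 s

Δρ = 999.060 − 998.574 = 0.486 kg m⁻³ over Δz = 85 − 21 = 64 m.
N² = (9.81/1000) × (0.486/64) = 7.4495 × 10⁻⁵ s⁻².
N = √(7.4495 × 10⁻⁵) = 8.6310 × 10⁻³ rad s⁻¹, so T = 2π/N = 727.98 s ≈ 728 s.
N² > 0, so the interval is statically stable.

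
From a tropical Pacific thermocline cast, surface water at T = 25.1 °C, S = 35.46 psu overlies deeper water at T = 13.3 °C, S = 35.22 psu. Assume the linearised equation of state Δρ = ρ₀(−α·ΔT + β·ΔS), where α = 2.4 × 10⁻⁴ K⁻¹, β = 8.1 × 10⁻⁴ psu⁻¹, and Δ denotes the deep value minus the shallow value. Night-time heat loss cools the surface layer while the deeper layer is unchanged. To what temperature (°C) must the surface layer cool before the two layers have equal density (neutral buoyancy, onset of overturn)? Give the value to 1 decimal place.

14.1 °C

Neutral buoyancy requires Δρ = 0, i.e. −α(T_deep − T_surf′) + β(S_deep − S_surf) = 0.
T_surf′ = T_deep − (β/α)·ΔS = 13.3 − (8.1 × 10⁻⁴/2.4 × 10⁻⁴)·(-0.24) = 14.110 °C.
Cooling required: 25.1 − (14.110) = 10.990 °C.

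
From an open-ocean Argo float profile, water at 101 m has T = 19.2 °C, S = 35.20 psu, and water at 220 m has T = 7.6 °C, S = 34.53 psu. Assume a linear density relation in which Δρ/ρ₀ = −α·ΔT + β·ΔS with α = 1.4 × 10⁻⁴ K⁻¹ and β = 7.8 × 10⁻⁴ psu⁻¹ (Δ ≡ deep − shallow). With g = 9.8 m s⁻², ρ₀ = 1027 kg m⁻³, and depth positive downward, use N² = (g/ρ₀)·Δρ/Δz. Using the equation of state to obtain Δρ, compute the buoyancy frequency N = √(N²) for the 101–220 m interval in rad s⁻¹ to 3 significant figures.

9.52 × 10⁻³ rad s⁻¹

ΔT = -11.6 K, ΔS = -0.67 psu (deep − shallow).
Δρ/ρ₀ = −αΔT + βΔS = 1.624 × 10⁻³ − 5.226 × 10⁻⁴ = 1.1014 × 10⁻³, so Δρ ≈ 1.131 kg m⁻³.
N² = (g/ρ₀)·Δρ/Δz = g·(Δρ/ρ₀)/Δz = 9.8 × 1.1014 × 10⁻³ / 119 = 9.0704 × 10⁻⁵ s⁻².
N = √(9.0704 × 10⁻⁵) = 9.5239 × 10⁻³ rad s⁻¹ ≈ 9.52 × 10⁻³ rad s⁻¹.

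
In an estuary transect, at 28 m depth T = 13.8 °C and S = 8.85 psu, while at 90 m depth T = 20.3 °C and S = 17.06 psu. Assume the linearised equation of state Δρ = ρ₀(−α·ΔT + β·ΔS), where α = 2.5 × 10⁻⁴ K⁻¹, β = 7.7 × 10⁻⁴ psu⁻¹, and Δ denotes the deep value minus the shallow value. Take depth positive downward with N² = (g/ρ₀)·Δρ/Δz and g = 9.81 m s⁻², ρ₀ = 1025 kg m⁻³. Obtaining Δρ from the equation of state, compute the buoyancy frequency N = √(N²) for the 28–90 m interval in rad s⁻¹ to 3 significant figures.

ΔT = +6.5 K, ΔS = +8.21 psu (deep − shallow).
Δρ/ρ₀ = −αΔT + βΔS = -1.625 × 10⁻³ + 6.3217 × 10⁻³ = 4.6967 × 10⁻³, so Δρ ≈ 4.814 kg m⁻³.
N² = (g/ρ₀)·Δρ/Δz = g·(Δρ/ρ₀)/Δz = 9.81 × 4.6967 × 10⁻³ / 62 = 7.4314 × 10⁻⁴ s⁻².
N = √(7.4314 × 10⁻⁴) = 0.027261 rad s⁻¹ ≈ 0.0273 rad s⁻¹.

0.0273 rad s⁻¹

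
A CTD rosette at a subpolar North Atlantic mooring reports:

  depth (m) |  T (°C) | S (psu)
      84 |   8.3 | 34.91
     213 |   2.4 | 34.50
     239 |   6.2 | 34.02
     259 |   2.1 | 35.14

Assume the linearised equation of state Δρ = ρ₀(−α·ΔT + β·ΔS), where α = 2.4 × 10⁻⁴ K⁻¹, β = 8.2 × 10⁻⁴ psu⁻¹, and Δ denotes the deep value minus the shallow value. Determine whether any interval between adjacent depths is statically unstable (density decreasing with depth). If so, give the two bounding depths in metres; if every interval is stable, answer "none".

213–239 m

Evaluate Δρ/ρ₀ = −αΔT + βΔS across each adjacent pair:
  84–213 m: −αΔT+βΔS = −(2.4 × 10⁻⁴)(-5.9)+(8.2 × 10⁻⁴)(-0.41) = 1.1 × 10⁻³ → stable
  213–239 m: −αΔT+βΔS = −(2.4 × 10⁻⁴)(+3.8)+(8.2 × 10⁻⁴)(-0.48) = -1.3 × 10⁻³ → UNSTABLE
  239–259 m: −αΔT+βΔS = −(2.4 × 10⁻⁴)(-4.1)+(8.2 × 10⁻⁴)(+1.12) = 1.9 × 10⁻³ → stable
The 213–239 m interval has Δρ < 0: lighter water underlies denser water.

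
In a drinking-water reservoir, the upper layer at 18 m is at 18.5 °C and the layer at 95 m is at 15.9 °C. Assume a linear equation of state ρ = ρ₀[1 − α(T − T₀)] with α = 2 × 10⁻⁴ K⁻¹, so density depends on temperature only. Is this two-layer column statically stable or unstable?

ΔT = 15.9 − 18.5 = -2.6 K, so Δρ/ρ₀ = −αΔT = 5.20 × 10⁻⁴.
Δρ/ρ₀ > 0, so Δρ > 0: deeper water is denser → statically stable.

stable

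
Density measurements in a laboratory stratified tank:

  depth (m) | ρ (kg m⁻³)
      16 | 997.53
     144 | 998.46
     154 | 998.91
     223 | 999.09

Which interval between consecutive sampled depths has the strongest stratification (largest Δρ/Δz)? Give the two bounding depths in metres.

144–154 m

Compute the density gradient over each adjacent pair:
  16–144 m: Δρ/Δz = 0.93/128 = 7.3 × 10⁻³ kg m⁻⁴
  144–154 m: Δρ/Δz = 0.45/10 = 0.045 kg m⁻⁴
  154–223 m: Δρ/Δz = 0.18/69 = 2.6 × 10⁻³ kg m⁻⁴
The largest gradient is in the 144–154 m interval — the pycnocline.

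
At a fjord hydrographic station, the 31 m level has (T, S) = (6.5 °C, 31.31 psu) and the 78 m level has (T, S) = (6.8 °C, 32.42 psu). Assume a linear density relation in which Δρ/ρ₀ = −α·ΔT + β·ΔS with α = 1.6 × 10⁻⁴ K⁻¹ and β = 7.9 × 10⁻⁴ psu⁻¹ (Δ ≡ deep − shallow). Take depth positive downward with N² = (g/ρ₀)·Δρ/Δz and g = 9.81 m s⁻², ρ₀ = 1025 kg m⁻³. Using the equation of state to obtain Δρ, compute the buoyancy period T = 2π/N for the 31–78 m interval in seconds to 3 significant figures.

ΔT = +0.3 K, ΔS = +1.11 psu (deep − shallow).
Δρ/ρ₀ = −αΔT + βΔS = -4.80 × 10⁻⁵ + 8.769 × 10⁻⁴ = 8.289 × 10⁻⁴, so Δρ ≈ 0.8496 kg m⁻³.
N² = (g/ρ₀)·Δρ/Δz = g·(Δρ/ρ₀)/Δz = 9.81 × 8.289 × 10⁻⁴ / 47 = 1.7301 × 10⁻⁴ s⁻².
N = √(1.7301 × 10⁻⁴) = 0.013153 rad s⁻¹ → T = 2π/N = 477.70 s ≈ 478 s.

478 s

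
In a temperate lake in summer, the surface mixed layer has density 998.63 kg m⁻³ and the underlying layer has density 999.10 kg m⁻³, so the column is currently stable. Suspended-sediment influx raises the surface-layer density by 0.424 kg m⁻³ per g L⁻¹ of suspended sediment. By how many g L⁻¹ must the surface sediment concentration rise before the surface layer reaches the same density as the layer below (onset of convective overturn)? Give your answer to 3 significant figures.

Density deficit of the surface layer: 999.10 − 998.63 = 0.47 kg m⁻³.
Required change = 0.47 / 0.424 = 1.11 g L⁻¹.

1.11 g L⁻¹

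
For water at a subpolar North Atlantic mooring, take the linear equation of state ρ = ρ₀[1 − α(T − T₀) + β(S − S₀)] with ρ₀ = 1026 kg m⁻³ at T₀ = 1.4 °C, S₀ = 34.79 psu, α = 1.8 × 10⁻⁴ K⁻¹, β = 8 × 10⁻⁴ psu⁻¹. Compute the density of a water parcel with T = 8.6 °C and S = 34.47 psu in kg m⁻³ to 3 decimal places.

1024.408 kg m⁻³

T − T₀ = +7.2 K, S − S₀ = -0.32 psu.
Bracket = 1 − α·(+7.2) + β·(-0.32) = 1 + (-1.552 × 10⁻³) = 0.9984480.
ρ = 1026 × 0.9984480 = 1024.408 kg m⁻³.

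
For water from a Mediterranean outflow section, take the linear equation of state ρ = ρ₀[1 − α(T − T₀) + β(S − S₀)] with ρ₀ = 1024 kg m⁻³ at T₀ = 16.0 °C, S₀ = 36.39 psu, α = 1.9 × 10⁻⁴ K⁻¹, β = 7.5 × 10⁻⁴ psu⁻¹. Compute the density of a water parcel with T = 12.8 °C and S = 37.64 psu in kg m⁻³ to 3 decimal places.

1025.583 kg m⁻³

T − T₀ = -3.2 K, S − S₀ = +1.25 psu.
Bracket = 1 − α·(-3.2) + β·(+1.25) = 1 + (1.5455 × 10⁻³) = 1.0015455.
ρ = 1024 × 1.0015455 = 1025.583 kg m⁻³.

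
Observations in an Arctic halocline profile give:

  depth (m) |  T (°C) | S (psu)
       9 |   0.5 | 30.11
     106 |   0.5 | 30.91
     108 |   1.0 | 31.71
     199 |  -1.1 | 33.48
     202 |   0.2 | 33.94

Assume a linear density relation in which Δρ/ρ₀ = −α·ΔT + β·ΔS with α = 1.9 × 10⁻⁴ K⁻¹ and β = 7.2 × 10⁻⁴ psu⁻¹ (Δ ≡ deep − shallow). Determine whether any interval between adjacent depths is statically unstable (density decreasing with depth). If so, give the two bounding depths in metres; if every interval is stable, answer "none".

Evaluate Δρ/ρ₀ = −αΔT + βΔS across each adjacent pair:
  9–106 m: −αΔT+βΔS = −(1.9 × 10⁻⁴)(+0.0)+(7.2 × 10⁻⁴)(+0.80) = 5.8 × 10⁻⁴ → stable
  106–108 m: −αΔT+βΔS = −(1.9 × 10⁻⁴)(+0.5)+(7.2 × 10⁻⁴)(+0.80) = 4.8 × 10⁻⁴ → stable
  108–199 m: −αΔT+βΔS = −(1.9 × 10⁻⁴)(-2.1)+(7.2 × 10⁻⁴)(+1.77) = 1.7 × 10⁻³ → stable
  199–202 m: −αΔT+βΔS = −(1.9 × 10⁻⁴)(+1.3)+(7.2 × 10⁻⁴)(+0.46) = 8.4 × 10⁻⁵ → stable
Every interval has Δρ > 0: the column is stably stratified throughout.

none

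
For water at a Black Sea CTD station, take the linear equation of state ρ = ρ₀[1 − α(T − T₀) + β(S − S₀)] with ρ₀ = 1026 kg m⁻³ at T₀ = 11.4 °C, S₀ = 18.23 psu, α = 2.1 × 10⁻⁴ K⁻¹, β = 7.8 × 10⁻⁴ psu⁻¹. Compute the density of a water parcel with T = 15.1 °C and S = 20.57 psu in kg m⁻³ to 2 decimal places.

1027.08 kg m⁻³

T − T₀ = +3.7 K, S − S₀ = +2.34 psu.
Bracket = 1 − α·(+3.7) + β·(+2.34) = 1 + (1.0482 × 10⁻³) = 1.0010482.
ρ = 1026 × 1.0010482 = 1027.08 kg m⁻³.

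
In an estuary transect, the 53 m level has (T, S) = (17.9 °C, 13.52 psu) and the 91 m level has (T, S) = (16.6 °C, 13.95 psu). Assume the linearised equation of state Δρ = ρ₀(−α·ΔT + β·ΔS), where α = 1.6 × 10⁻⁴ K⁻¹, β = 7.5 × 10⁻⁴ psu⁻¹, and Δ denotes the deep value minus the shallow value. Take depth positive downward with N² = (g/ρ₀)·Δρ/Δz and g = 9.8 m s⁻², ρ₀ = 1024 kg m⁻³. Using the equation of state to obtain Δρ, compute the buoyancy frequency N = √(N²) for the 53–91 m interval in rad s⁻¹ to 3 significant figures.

0.0117 rad s⁻¹

ΔT = -1.3 K, ΔS = +0.43 psu (deep − shallow).
Δρ/ρ₀ = −αΔT + βΔS = 2.08 × 10⁻⁴ + 3.225 × 10⁻⁴ = 5.305 × 10⁻⁴, so Δρ ≈ 0.5432 kg m⁻³.
N² = (g/ρ₀)·Δρ/Δz = g·(Δρ/ρ₀)/Δz = 9.8 × 5.305 × 10⁻⁴ / 38 = 1.3681 × 10⁻⁴ s⁻².
N = √(1.3681 × 10⁻⁴) = 0.011697 rad s⁻¹ ≈ 0.0117 rad s⁻¹.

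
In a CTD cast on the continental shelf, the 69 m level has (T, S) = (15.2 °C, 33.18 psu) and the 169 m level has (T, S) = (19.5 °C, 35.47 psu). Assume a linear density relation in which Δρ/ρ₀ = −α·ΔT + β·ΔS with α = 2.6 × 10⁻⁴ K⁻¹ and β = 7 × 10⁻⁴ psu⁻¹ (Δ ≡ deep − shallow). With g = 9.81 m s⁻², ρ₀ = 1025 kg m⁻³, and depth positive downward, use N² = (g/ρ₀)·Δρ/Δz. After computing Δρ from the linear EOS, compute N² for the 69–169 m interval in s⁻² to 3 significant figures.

ΔT = +4.3 K, ΔS = +2.29 psu (deep − shallow).
Δρ/ρ₀ = −αΔT + βΔS = -1.118 × 10⁻³ + 1.603 × 10⁻³ = 4.85 × 10⁻⁴, so Δρ ≈ 0.4971 kg m⁻³.
N² = (g/ρ₀)·Δρ/Δz = g·(Δρ/ρ₀)/Δz = 9.81 × 4.85 × 10⁻⁴ / 100 = 4.7579 × 10⁻⁵ s⁻² ≈ 4.76 × 10⁻⁵ s⁻².

4.76 × 10⁻⁵ s⁻²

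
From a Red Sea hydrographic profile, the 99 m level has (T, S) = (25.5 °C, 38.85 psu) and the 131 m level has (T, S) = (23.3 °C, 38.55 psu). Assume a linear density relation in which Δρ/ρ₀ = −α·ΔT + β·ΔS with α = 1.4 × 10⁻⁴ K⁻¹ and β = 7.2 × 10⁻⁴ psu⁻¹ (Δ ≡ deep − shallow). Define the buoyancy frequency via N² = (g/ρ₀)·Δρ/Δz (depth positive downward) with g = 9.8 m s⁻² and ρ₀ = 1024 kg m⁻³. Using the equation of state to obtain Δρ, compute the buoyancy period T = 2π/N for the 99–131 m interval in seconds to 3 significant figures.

ΔT = -2.2 K, ΔS = -0.30 psu (deep − shallow).
Δρ/ρ₀ = −αΔT + βΔS = 3.08 × 10⁻⁴ − 2.16 × 10⁻⁴ = 9.20 × 10⁻⁵, so Δρ ≈ 0.09421 kg m⁻³.
N² = (g/ρ₀)·Δρ/Δz = g·(Δρ/ρ₀)/Δz = 9.8 × 9.20 × 10⁻⁵ / 32 = 2.8175 × 10⁻⁵ s⁻².
N = √(2.8175 × 10⁻⁵) = 5.3080 × 10⁻³ rad s⁻¹ → T = 2π/N = 1.1837 × 10³ s ≈ 1.18 × 10³ s.

1.18 × 10³ s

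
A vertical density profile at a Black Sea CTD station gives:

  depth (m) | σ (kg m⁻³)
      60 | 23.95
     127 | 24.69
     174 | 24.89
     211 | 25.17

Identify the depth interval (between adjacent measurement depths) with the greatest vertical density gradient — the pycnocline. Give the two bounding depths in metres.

Compute the density gradient over each adjacent pair:
  60–127 m: Δρ/Δz = 0.74/67 = 0.011 kg m⁻⁴
  127–174 m: Δρ/Δz = 0.20/47 = 4.3 × 10⁻³ kg m⁻⁴
  174–211 m: Δρ/Δz = 0.28/37 = 7.6 × 10⁻³ kg m⁻⁴
The largest gradient is in the 60–127 m interval — the pycnocline.

60–127 m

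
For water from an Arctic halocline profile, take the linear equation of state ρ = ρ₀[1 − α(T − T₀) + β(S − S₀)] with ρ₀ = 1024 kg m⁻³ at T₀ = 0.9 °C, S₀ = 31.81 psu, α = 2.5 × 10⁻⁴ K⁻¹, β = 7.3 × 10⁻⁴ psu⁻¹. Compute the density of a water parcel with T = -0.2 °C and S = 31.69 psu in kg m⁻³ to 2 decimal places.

1024.19 kg m⁻³

T − T₀ = -1.1 K, S − S₀ = -0.12 psu.
Bracket = 1 − α·(-1.1) + β·(-0.12) = 1 + (1.874 × 10⁻⁴) = 1.0001874.
ρ = 1024 × 1.0001874 = 1024.19 kg m⁻³.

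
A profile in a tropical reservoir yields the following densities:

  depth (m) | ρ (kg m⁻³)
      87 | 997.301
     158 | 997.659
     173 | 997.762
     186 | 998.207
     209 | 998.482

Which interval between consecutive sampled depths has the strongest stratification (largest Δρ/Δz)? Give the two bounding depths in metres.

173–186 m

Compute the density gradient over each adjacent pair:
  87–158 m: Δρ/Δz = 0.358/71 = 5.0 × 10⁻³ kg m⁻⁴
  158–173 m: Δρ/Δz = 0.103/15 = 6.9 × 10⁻³ kg m⁻⁴
  173–186 m: Δρ/Δz = 0.445/13 = 0.034 kg m⁻⁴
  186–209 m: Δρ/Δz = 0.275/23 = 0.012 kg m⁻⁴
The largest gradient is in the 173–186 m interval — the pycnocline.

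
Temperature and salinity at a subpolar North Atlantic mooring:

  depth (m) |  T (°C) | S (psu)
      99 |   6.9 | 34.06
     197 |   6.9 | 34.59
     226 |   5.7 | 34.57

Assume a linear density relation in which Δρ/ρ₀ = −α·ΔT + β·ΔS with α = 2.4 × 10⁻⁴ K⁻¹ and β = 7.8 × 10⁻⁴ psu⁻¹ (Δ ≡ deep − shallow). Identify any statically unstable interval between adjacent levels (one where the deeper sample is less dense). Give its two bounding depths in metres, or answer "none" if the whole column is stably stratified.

Evaluate Δρ/ρ₀ = −αΔT + βΔS across each adjacent pair:
  99–197 m: −αΔT+βΔS = −(2.4 × 10⁻⁴)(+0.0)+(7.8 × 10⁻⁴)(+0.53) = 4.1 × 10⁻⁴ → stable
  197–226 m: −αΔT+βΔS = −(2.4 × 10⁻⁴)(-1.2)+(7.8 × 10⁻⁴)(-0.02) = 2.7 × 10⁻⁴ → stable
Every interval has Δρ > 0: the column is stably stratified throughout.

none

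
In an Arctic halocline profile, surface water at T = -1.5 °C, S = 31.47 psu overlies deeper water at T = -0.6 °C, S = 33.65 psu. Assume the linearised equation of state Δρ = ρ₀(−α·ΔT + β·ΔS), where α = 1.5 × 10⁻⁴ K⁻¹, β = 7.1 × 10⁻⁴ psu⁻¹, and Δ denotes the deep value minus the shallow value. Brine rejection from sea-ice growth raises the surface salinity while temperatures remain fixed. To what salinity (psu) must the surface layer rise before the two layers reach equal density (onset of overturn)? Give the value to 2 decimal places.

Neutral buoyancy requires −α(T_deep − T_surf) + β(S_deep − S_surf′) = 0.
S_surf′ = S_deep − (α/β)·ΔT = 33.65 − (1.5 × 10⁻⁴/7.1 × 10⁻⁴)·(+0.9) = 33.4599 psu.
Increase required: 33.4599 − 31.47 = 1.9899 psu.

33.46 psu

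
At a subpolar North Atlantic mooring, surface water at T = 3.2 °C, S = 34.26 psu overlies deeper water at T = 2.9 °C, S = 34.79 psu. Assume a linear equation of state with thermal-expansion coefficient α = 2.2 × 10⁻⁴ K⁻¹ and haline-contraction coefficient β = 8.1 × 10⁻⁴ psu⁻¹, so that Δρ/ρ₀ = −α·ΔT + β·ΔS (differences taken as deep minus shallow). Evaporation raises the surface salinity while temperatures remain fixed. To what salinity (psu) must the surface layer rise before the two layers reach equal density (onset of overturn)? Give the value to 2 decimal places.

Neutral buoyancy requires −α(T_deep − T_surf) + β(S_deep − S_surf′) = 0.
S_surf′ = S_deep − (α/β)·ΔT = 34.79 − (2.2 × 10⁻⁴/8.1 × 10⁻⁴)·(-0.3) = 34.8715 psu.
Increase required: 34.8715 − 34.26 = 0.6115 psu.

34.87 psu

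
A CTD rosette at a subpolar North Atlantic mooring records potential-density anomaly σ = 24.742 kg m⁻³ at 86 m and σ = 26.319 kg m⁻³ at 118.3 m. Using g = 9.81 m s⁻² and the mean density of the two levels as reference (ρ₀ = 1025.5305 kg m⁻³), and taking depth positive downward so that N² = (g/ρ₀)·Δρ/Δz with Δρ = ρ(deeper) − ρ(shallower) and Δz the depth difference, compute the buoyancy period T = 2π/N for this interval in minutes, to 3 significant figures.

Δρ = 1026.319 − 1024.742 = 1.577 kg m⁻³ over Δz = 118.3 − 86 = 32.3 m.
N² = (9.81/1025.5305) × (1.577/32.3) = 4.6704 × 10⁻⁴ s⁻².
N = √(4.6704 × 10⁻⁴) = 0.021611 rad s⁻¹, so T = 2π/N = 290.74 s = 4.8457 min ≈ 4.85 min.

4.85 min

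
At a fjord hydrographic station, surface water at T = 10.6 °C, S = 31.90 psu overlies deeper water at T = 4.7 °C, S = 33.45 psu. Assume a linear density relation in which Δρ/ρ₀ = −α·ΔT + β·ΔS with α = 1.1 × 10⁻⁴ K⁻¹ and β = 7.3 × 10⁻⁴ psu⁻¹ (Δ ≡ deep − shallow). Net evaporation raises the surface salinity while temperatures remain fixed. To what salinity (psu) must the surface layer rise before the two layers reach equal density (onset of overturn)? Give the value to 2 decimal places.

Neutral buoyancy requires −α(T_deep − T_surf) + β(S_deep − S_surf′) = 0.
S_surf′ = S_deep − (α/β)·ΔT = 33.45 − (1.1 × 10⁻⁴/7.3 × 10⁻⁴)·(-5.9) = 34.3390 psu.
Increase required: 34.3390 − 31.90 = 2.4390 psu.

34.34 psu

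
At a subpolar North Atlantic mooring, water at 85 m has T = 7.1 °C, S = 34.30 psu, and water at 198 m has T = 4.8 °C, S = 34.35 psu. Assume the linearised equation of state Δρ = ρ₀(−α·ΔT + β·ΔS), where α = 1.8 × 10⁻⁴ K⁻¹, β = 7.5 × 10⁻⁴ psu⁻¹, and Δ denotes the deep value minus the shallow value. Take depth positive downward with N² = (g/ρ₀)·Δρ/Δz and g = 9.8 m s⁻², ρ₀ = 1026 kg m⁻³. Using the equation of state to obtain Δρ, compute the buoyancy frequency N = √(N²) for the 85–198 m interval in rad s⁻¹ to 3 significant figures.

ΔT = -2.3 K, ΔS = +0.05 psu (deep − shallow).
Δρ/ρ₀ = −αΔT + βΔS = 4.14 × 10⁻⁴ + 3.75 × 10⁻⁵ = 4.515 × 10⁻⁴, so Δρ ≈ 0.4632 kg m⁻³.
N² = (g/ρ₀)·Δρ/Δz = g·(Δρ/ρ₀)/Δz = 9.8 × 4.515 × 10⁻⁴ / 113 = 3.9157 × 10⁻⁵ s⁻².
N = √(3.9157 × 10⁻⁵) = 6.2576 × 10⁻³ rad s⁻¹ ≈ 6.26 × 10⁻³ rad s⁻¹.

6.26 × 10⁻³ rad s⁻¹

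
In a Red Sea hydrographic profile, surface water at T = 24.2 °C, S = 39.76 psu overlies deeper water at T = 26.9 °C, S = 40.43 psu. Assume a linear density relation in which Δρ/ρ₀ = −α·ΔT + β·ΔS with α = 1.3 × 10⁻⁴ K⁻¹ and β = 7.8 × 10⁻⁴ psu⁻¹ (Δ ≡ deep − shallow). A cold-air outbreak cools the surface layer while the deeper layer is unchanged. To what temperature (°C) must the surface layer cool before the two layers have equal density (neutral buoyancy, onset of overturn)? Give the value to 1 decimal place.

22.9 °C

Neutral buoyancy requires Δρ = 0, i.e. −α(T_deep − T_surf′) + β(S_deep − S_surf) = 0.
T_surf′ = T_deep − (β/α)·ΔS = 26.9 − (7.8 × 10⁻⁴/1.3 × 10⁻⁴)·(+0.67) = 22.880 °C.
Cooling required: 24.2 − (22.880) = 1.320 °C.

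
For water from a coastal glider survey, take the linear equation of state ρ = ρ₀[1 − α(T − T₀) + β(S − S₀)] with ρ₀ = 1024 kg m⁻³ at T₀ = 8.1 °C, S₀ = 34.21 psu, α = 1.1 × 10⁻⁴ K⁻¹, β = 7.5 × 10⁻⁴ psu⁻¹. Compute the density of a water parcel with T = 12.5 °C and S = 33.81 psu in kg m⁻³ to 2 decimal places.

T − T₀ = +4.4 K, S − S₀ = -0.40 psu.
Bracket = 1 − α·(+4.4) + β·(-0.40) = 1 + (-7.84 × 10⁻⁴) = 0.9992160.
ρ = 1024 × 0.9992160 = 1023.20 kg m⁻³.

1023.20 kg m⁻³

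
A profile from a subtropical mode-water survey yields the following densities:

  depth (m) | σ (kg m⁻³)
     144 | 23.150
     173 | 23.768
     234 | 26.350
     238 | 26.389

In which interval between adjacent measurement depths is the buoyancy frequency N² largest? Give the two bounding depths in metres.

Compute the density gradient over each adjacent pair:
  144–173 m: Δρ/Δz = 0.618/29 = 0.021 kg m⁻⁴
  173–234 m: Δρ/Δz = 2.582/61 = 0.042 kg m⁻⁴
  234–238 m: Δρ/Δz = 0.039/4 = 9.7 × 10⁻³ kg m⁻⁴
The largest gradient is in the 173–234 m interval — the pycnocline.

173–234 m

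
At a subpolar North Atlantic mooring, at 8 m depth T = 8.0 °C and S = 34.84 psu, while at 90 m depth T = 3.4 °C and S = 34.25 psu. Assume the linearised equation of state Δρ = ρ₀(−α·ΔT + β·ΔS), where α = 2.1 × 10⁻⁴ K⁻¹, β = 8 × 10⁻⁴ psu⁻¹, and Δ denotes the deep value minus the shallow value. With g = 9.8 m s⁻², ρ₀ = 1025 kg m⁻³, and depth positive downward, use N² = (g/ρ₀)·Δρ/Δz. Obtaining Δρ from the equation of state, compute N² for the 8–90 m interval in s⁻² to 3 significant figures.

ΔT = -4.6 K, ΔS = -0.59 psu (deep − shallow).
Δρ/ρ₀ = −αΔT + βΔS = 9.66 × 10⁻⁴ − 4.72 × 10⁻⁴ = 4.94 × 10⁻⁴, so Δρ ≈ 0.5063 kg m⁻³.
N² = (g/ρ₀)·Δρ/Δz = g·(Δρ/ρ₀)/Δz = 9.8 × 4.94 × 10⁻⁴ / 82 = 5.9039 × 10⁻⁵ s⁻² ≈ 5.90 × 10⁻⁵ s⁻².

5.90 × 10⁻⁵ s⁻²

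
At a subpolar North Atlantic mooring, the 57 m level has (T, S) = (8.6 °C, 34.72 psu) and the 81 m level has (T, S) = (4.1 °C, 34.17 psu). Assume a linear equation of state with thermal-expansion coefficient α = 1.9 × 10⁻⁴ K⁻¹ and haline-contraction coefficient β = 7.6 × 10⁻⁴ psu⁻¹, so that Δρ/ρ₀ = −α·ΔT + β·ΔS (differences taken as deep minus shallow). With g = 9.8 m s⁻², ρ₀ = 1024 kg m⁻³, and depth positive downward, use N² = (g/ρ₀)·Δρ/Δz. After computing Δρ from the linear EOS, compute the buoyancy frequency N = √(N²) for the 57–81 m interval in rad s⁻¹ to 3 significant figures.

ΔT = -4.5 K, ΔS = -0.55 psu (deep − shallow).
Δρ/ρ₀ = −αΔT + βΔS = 8.55 × 10⁻⁴ − 4.18 × 10⁻⁴ = 4.37 × 10⁻⁴, so Δρ ≈ 0.4475 kg m⁻³.
N² = (g/ρ₀)·Δρ/Δz = g·(Δρ/ρ₀)/Δz = 9.8 × 4.37 × 10⁻⁴ / 24 = 1.7844 × 10⁻⁴ s⁻².
N = √(1.7844 × 10⁻⁴) = 0.013358 rad s⁻¹ ≈ 0.0134 rad s⁻¹.

0.0134 rad s⁻¹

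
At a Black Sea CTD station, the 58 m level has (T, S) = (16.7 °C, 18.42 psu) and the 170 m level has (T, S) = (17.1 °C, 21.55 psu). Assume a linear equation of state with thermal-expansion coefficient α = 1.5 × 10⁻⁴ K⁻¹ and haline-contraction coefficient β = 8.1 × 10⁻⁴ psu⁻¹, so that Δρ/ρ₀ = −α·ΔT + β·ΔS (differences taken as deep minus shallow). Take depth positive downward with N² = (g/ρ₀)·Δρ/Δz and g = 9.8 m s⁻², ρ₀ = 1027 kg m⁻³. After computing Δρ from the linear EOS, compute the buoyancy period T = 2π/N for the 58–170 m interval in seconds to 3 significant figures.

ΔT = +0.4 K, ΔS = +3.13 psu (deep − shallow).
Δρ/ρ₀ = −αΔT + βΔS = -6.00 × 10⁻⁵ + 2.5353 × 10⁻³ = 2.4753 × 10⁻³, so Δρ ≈ 2.542 kg m⁻³.
N² = (g/ρ₀)·Δρ/Δz = g·(Δρ/ρ₀)/Δz = 9.8 × 2.4753 × 10⁻³ / 112 = 2.1659 × 10⁻⁴ s⁻².
N = √(2.1659 × 10⁻⁴) = 0.014717 rad s⁻¹ → T = 2π/N = 426.93 s ≈ 427 s.

427 s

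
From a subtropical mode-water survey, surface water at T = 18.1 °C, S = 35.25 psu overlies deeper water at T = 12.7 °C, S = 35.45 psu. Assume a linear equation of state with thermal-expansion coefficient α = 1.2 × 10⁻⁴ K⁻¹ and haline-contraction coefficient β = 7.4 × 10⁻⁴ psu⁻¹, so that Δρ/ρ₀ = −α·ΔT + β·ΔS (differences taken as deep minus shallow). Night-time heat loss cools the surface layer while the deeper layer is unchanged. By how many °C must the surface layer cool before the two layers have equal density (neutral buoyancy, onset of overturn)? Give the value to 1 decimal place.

Neutral buoyancy requires Δρ = 0, i.e. −α(T_deep − T_surf′) + β(S_deep − S_surf) = 0.
T_surf′ = T_deep − (β/α)·ΔS = 12.7 − (7.4 × 10⁻⁴/1.2 × 10⁻⁴)·(+0.20) = 11.467 °C.
Cooling required: 18.1 − (11.467) = 6.633 °C.

6.6 °C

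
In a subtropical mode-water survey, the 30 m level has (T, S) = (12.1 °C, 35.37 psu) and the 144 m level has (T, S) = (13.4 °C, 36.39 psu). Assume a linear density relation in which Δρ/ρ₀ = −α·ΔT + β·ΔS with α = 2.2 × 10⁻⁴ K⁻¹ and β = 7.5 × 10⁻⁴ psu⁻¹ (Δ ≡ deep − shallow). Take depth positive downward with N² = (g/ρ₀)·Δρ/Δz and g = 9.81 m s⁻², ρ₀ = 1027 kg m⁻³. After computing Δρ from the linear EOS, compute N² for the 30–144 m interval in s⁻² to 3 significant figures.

4.12 × 10⁻⁵ s⁻²

ΔT = +1.3 K, ΔS = +1.02 psu (deep − shallow).
Δρ/ρ₀ = −αΔT + βΔS = -2.86 × 10⁻⁴ + 7.65 × 10⁻⁴ = 4.79 × 10⁻⁴, so Δρ ≈ 0.4919 kg m⁻³.
N² = (g/ρ₀)·Δρ/Δz = g·(Δρ/ρ₀)/Δz = 9.81 × 4.79 × 10⁻⁴ / 114 = 4.1219 × 10⁻⁵ s⁻² ≈ 4.12 × 10⁻⁵ s⁻².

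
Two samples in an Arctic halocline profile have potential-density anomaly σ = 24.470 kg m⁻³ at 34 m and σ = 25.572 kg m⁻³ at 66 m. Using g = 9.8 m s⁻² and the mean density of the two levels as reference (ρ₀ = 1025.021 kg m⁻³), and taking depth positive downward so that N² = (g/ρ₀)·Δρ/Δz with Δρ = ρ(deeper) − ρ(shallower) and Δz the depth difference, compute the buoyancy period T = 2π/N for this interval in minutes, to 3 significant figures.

5.77 min

Δρ = 1025.572 − 1024.470 = 1.102 kg m⁻³ over Δz = 66 − 34 = 32 m.
N² = (9.8/1025.021) × (1.102/32) = 3.2925 × 10⁻⁴ s⁻².
N = √(3.2925 × 10⁻⁴) = 0.018145 rad s⁻¹, so T = 2π/N = 346.28 s = 5.7713 min ≈ 5.77 min.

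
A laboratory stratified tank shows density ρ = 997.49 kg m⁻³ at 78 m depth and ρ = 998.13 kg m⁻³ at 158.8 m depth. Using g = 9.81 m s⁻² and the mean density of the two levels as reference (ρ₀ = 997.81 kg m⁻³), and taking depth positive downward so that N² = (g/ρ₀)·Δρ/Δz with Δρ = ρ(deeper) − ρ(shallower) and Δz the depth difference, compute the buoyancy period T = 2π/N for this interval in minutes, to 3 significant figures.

11.9 min

Δρ = 998.13 − 997.49 = 0.64 kg m⁻³ over Δz = 158.8 − 78 = 80.8 m.
N² = (9.81/997.81) × (0.64/80.8) = 7.7874 × 10⁻⁵ s⁻².
N = √(7.7874 × 10⁻⁵) = 8.8246 × 10⁻³ rad s⁻¹, so T = 2π/N = 712.01 s = 11.867 min ≈ 11.9 min.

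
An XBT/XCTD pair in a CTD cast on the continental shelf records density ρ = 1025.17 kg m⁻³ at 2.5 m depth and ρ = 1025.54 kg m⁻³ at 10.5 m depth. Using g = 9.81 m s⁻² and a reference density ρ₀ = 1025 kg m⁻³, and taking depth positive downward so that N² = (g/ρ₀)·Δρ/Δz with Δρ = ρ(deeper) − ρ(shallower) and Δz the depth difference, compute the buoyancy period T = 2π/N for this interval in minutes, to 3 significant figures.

Δρ = 1025.54 − 1025.17 = 0.37 kg m⁻³ over Δz = 10.5 − 2.5 = 8 m.
N² = (9.81/1025) × (0.37/8) = 4.4265 × 10⁻⁴ s⁻².
N = √(4.4265 × 10⁻⁴) = 0.021039 rad s⁻¹, so T = 2π/N = 298.64 s = 4.9773 min ≈ 4.98 min.

4.98 min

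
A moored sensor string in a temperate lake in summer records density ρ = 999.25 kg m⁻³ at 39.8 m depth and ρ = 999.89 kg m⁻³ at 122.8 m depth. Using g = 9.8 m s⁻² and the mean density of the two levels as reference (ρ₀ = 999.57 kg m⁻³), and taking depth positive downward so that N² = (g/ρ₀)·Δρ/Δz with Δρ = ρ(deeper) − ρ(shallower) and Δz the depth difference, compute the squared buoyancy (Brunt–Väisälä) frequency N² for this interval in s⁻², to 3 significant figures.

7.56 × 10⁻⁵ s⁻²

Δρ = 999.89 − 999.25 = 0.64 kg m⁻³ over Δz = 122.8 − 39.8 = 83 m.
N² = (9.8/999.57) × (0.64/83) = 7.5599 × 10⁻⁵ s⁻² ≈ 7.56 × 10⁻⁵ s⁻².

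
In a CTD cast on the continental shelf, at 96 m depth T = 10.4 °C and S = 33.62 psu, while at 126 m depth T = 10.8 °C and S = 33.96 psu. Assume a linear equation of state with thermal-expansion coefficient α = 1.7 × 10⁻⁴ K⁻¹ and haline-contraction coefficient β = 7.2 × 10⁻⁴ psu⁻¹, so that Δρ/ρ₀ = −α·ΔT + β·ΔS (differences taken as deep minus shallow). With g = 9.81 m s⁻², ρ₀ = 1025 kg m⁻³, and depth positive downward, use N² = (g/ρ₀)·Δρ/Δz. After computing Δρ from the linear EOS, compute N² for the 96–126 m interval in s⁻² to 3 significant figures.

5.78 × 10⁻⁵ s⁻²

ΔT = +0.4 K, ΔS = +0.34 psu (deep − shallow).
Δρ/ρ₀ = −αΔT + βΔS = -6.80 × 10⁻⁵ + 2.448 × 10⁻⁴ = 1.768 × 10⁻⁴, so Δρ ≈ 0.1812 kg m⁻³.
N² = (g/ρ₀)·Δρ/Δz = g·(Δρ/ρ₀)/Δz = 9.81 × 1.768 × 10⁻⁴ / 30 = 5.7814 × 10⁻⁵ s⁻² ≈ 5.78 × 10⁻⁵ s⁻².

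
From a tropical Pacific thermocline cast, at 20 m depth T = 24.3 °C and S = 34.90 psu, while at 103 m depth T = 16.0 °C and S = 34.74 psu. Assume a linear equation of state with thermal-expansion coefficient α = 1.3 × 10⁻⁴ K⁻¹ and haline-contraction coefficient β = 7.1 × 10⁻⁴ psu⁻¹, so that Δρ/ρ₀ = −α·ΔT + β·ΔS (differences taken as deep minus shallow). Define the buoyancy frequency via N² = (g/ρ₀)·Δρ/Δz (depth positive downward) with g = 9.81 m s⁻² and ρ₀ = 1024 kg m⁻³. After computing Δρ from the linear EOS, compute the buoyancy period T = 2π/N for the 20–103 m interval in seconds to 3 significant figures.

ΔT = -8.3 K, ΔS = -0.16 psu (deep − shallow).
Δρ/ρ₀ = −αΔT + βΔS = 1.079 × 10⁻³ − 1.136 × 10⁻⁴ = 9.654 × 10⁻⁴, so Δρ ≈ 0.9886 kg m⁻³.
N² = (g/ρ₀)·Δρ/Δz = g·(Δρ/ρ₀)/Δz = 9.81 × 9.654 × 10⁻⁴ / 83 = 1.1410 × 10⁻⁴ s⁻².
N = √(1.1410 × 10⁻⁴) = 0.010682 rad s⁻¹ → T = 2π/N = 588.20 s ≈ 588 s.

588 s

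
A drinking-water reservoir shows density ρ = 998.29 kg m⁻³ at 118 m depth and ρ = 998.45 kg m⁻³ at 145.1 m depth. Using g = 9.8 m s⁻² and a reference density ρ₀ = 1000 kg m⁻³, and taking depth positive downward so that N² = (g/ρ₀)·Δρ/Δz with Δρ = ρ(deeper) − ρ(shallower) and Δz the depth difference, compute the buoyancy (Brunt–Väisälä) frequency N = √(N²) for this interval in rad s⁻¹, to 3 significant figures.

Δρ = 998.45 − 998.29 = 0.16 kg m⁻³ over Δz = 145.1 − 118 = 27.1 m.
N² = (9.8/1000) × (0.16/27.1) = 5.7860 × 10⁻⁵ s⁻².
N = √(5.7860 × 10⁻⁵) = 7.6066 × 10⁻³ rad s⁻¹ ≈ 7.61 × 10⁻³ rad s⁻¹.
N² > 0, so the interval is statically stable.

7.61 × 10⁻³ rad s⁻¹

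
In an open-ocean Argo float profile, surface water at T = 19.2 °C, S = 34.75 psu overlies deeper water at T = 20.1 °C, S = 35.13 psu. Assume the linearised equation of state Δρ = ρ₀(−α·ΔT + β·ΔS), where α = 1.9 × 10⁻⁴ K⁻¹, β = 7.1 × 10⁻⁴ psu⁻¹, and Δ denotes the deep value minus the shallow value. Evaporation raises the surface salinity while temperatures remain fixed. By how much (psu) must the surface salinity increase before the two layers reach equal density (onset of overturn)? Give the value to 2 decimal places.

0.14 psu

Neutral buoyancy requires −α(T_deep − T_surf) + β(S_deep − S_surf′) = 0.
S_surf′ = S_deep − (α/β)·ΔT = 35.13 − (1.9 × 10⁻⁴/7.1 × 10⁻⁴)·(+0.9) = 34.8892 psu.
Increase required: 34.8892 − 34.75 = 0.1392 psu.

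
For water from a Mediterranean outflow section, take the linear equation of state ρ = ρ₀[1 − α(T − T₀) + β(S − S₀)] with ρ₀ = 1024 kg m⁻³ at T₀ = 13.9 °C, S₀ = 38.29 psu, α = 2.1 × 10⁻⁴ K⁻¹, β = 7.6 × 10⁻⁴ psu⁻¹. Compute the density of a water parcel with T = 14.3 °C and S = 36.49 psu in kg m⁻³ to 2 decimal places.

1022.51 kg m⁻³

T − T₀ = +0.4 K, S − S₀ = -1.80 psu.
Bracket = 1 − α·(+0.4) + β·(-1.80) = 1 + (-1.452 × 10⁻³) = 0.9985480.
ρ = 1024 × 0.9985480 = 1022.51 kg m⁻³.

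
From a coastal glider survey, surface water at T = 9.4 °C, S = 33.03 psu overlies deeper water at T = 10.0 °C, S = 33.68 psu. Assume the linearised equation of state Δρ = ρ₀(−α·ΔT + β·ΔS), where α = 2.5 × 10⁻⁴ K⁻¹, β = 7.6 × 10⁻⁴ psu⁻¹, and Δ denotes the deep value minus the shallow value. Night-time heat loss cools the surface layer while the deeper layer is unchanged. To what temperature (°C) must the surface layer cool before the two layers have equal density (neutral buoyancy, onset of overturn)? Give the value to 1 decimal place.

8.0 °C

Neutral buoyancy requires Δρ = 0, i.e. −α(T_deep − T_surf′) + β(S_deep − S_surf) = 0.
T_surf′ = T_deep − (β/α)·ΔS = 10.0 − (7.6 × 10⁻⁴/2.5 × 10⁻⁴)·(+0.65) = 8.024 °C.
Cooling required: 9.4 − (8.024) = 1.376 °C.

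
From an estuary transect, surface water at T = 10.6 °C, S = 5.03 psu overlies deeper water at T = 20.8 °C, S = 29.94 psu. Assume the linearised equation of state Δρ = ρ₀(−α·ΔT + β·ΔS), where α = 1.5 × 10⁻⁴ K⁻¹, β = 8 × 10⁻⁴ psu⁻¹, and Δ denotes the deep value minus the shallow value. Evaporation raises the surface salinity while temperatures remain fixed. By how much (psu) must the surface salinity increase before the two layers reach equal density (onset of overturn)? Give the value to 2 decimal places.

Neutral buoyancy requires −α(T_deep − T_surf) + β(S_deep − S_surf′) = 0.
S_surf′ = S_deep − (α/β)·ΔT = 29.94 − (1.5 × 10⁻⁴/8 × 10⁻⁴)·(+10.2) = 28.0275 psu.
Increase required: 28.0275 − 5.03 = 22.9975 psu.

23.00 psu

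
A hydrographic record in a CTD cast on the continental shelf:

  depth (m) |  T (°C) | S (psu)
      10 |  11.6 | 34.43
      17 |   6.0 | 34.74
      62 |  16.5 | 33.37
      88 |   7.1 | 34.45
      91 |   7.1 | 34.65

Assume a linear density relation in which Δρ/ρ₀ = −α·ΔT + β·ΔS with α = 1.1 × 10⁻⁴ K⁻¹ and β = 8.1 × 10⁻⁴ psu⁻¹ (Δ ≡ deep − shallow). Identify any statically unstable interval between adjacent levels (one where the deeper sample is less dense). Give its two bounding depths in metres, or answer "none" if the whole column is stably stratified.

17–62 m

Evaluate Δρ/ρ₀ = −αΔT + βΔS across each adjacent pair:
  10–17 m: −αΔT+βΔS = −(1.1 × 10⁻⁴)(-5.6)+(8.1 × 10⁻⁴)(+0.31) = 8.7 × 10⁻⁴ → stable
  17–62 m: −αΔT+βΔS = −(1.1 × 10⁻⁴)(+10.5)+(8.1 × 10⁻⁴)(-1.37) = -2.3 × 10⁻³ → UNSTABLE
  62–88 m: −αΔT+βΔS = −(1.1 × 10⁻⁴)(-9.4)+(8.1 × 10⁻⁴)(+1.08) = 1.9 × 10⁻³ → stable
  88–91 m: −αΔT+βΔS = −(1.1 × 10⁻⁴)(+0.0)+(8.1 × 10⁻⁴)(+0.20) = 1.6 × 10⁻⁴ → stable
The 17–62 m interval has Δρ < 0: lighter water underlies denser water.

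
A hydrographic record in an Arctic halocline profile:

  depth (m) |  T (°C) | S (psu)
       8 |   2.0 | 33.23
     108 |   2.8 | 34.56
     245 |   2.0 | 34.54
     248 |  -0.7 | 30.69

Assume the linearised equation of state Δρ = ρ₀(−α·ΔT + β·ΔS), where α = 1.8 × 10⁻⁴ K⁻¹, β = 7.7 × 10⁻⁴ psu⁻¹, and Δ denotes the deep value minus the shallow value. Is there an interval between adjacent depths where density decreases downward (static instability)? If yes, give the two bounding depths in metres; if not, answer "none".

245–248 m

Evaluate Δρ/ρ₀ = −αΔT + βΔS across each adjacent pair:
  8–108 m: −αΔT+βΔS = −(1.8 × 10⁻⁴)(+0.8)+(7.7 × 10⁻⁴)(+1.33) = 8.8 × 10⁻⁴ → stable
  108–245 m: −αΔT+βΔS = −(1.8 × 10⁻⁴)(-0.8)+(7.7 × 10⁻⁴)(-0.02) = 1.3 × 10⁻⁴ → stable
  245–248 m: −αΔT+βΔS = −(1.8 × 10⁻⁴)(-2.7)+(7.7 × 10⁻⁴)(-3.85) = -2.5 × 10⁻³ → UNSTABLE
The 245–248 m interval has Δρ < 0: lighter water underlies denser water.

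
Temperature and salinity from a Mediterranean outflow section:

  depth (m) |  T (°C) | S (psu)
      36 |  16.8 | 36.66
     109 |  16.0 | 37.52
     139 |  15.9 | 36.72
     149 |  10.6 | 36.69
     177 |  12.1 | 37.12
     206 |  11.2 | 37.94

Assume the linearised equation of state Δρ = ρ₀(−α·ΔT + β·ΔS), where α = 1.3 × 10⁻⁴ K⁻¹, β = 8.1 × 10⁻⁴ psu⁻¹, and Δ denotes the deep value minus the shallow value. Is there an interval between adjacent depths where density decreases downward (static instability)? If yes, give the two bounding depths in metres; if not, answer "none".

Evaluate Δρ/ρ₀ = −αΔT + βΔS across each adjacent pair:
  36–109 m: −αΔT+βΔS = −(1.3 × 10⁻⁴)(-0.8)+(8.1 × 10⁻⁴)(+0.86) = 8.0 × 10⁻⁴ → stable
  109–139 m: −αΔT+βΔS = −(1.3 × 10⁻⁴)(-0.1)+(8.1 × 10⁻⁴)(-0.80) = -6.4 × 10⁻⁴ → UNSTABLE
  139–149 m: −αΔT+βΔS = −(1.3 × 10⁻⁴)(-5.3)+(8.1 × 10⁻⁴)(-0.03) = 6.6 × 10⁻⁴ → stable
  149–177 m: −αΔT+βΔS = −(1.3 × 10⁻⁴)(+1.5)+(8.1 × 10⁻⁴)(+0.43) = 1.5 × 10⁻⁴ → stable
  177–206 m: −αΔT+βΔS = −(1.3 × 10⁻⁴)(-0.9)+(8.1 × 10⁻⁴)(+0.82) = 7.8 × 10⁻⁴ → stable
The 109–139 m interval has Δρ < 0: lighter water underlies denser water.

109–139 m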